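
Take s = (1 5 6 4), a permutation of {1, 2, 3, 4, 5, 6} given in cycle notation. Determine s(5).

6

In the cycle (1 5 6 4), 5 is followed by 6, so s(5) = 6.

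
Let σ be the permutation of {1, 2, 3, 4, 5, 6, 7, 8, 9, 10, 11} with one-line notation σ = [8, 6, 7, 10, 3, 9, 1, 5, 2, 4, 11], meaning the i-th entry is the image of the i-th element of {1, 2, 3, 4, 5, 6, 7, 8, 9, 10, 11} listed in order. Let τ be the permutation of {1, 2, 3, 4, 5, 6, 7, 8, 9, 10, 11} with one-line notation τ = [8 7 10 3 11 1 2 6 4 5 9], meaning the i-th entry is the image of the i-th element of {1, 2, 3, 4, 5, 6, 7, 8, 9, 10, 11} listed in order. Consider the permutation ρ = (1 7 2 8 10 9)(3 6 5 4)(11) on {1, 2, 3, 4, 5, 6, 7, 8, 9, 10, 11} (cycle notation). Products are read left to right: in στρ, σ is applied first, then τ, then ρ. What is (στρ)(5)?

9

(στρ)(5) = ρ(τ(σ(5))). σ(5) = 3, then τ(3) = 10, then ρ(10) = 9, so the result is 9.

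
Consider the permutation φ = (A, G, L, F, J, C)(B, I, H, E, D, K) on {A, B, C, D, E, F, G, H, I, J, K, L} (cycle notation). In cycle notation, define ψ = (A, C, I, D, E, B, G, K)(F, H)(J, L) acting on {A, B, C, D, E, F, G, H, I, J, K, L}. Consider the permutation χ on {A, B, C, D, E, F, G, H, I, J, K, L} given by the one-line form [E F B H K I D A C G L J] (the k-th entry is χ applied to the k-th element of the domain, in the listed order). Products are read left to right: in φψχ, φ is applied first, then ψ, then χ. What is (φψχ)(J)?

C

Chase J: φ(J) = C; ψ(C) = I; χ(I) = C. Hence (φψχ)(J) = C.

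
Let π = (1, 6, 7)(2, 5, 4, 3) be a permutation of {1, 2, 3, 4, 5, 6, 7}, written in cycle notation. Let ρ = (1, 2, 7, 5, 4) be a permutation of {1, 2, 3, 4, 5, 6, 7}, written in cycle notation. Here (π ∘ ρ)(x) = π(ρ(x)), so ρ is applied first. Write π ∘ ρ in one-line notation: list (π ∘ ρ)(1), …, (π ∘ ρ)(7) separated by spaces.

5 1 2 6 3 7 4

(π ∘ ρ)(x) = π(ρ(x)). Computing each image: π(ρ(1)) = π(2) = 5, π(ρ(2)) = π(7) = 1, π(ρ(3)) = π(3) = 2, π(ρ(4)) = π(1) = 6, π(ρ(5)) = π(4) = 3, π(ρ(6)) = π(6) = 7, π(ρ(7)) = π(5) = 4.
Hence π ∘ ρ = [5 1 2 6 3 7 4].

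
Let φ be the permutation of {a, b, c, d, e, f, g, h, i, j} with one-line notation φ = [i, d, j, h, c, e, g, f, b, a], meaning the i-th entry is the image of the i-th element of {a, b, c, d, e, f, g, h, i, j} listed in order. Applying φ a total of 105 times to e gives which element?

d

Tracing e → c → … returns to e after 9 steps, so e lies in a 9-cycle (a, i, b, d, h, f, e, c, j).
Since the cycle has length 9, φ^105 acts on it the same as φ^6 (105 mod 9 = 6).
Advancing 6 steps from e: e → c → j → a → i → b → d.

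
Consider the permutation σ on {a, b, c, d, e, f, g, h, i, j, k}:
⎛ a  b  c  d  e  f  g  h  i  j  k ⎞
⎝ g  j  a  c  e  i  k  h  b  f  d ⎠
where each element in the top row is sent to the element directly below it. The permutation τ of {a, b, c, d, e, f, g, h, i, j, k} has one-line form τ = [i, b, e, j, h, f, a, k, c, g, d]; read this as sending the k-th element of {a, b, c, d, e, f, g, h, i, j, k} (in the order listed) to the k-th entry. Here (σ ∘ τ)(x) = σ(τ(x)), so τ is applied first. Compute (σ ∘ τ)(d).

f

First apply τ: τ(d) = j, then σ(j) = f. Thus (σ ∘ τ)(d) = f.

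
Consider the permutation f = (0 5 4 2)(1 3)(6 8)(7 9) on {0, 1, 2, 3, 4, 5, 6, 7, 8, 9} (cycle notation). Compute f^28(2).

2

2 lies in the 4-cycle (0 5 4 2).
On a 4-cycle, f^4 is the identity, so f^28 = f^0 there (28 ≡ 0 mod 4).
So f^28(2) = 2.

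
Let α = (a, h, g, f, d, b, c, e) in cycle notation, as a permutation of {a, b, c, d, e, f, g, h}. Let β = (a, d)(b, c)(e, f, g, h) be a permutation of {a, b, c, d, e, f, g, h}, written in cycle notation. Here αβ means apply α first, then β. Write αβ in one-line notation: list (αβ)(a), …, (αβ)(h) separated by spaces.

Chase each element through α then β: a → h → e; b → c → b; c → e → f; d → b → c; e → a → d; f → d → a; g → f → g; h → g → h.
Collecting the images, αβ = [e b f c d a g h].

e b f c d a g h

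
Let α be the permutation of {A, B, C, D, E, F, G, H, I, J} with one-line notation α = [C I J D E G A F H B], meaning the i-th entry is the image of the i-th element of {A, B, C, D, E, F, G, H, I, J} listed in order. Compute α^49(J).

Tracing J → B → … returns to J after 8 steps, so J lies in an 8-cycle (A C J B I H F G).
Since the cycle has length 8, α^49 acts on it the same as α^1 (49 mod 8 = 1).
Advancing 1 step from J: J → B.

B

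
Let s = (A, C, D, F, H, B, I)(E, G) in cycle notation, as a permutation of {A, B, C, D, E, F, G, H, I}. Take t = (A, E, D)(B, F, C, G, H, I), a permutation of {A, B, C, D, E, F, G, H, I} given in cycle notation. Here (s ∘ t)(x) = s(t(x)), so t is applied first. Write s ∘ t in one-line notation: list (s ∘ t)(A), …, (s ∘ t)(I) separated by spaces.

For each element, apply t then s: A → E → G; B → F → H; C → G → E; D → A → C; E → D → F; F → C → D; G → H → B; H → I → A; I → B → I.
So s ∘ t in one-line form is G H E C F D B A I.

G H E C F D B A I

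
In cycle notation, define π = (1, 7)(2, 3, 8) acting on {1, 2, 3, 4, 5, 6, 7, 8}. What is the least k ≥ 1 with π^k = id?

6

The disjoint cycles have lengths 3, 2, 1, 1, 1.
The order is lcm(3, 2) = 6.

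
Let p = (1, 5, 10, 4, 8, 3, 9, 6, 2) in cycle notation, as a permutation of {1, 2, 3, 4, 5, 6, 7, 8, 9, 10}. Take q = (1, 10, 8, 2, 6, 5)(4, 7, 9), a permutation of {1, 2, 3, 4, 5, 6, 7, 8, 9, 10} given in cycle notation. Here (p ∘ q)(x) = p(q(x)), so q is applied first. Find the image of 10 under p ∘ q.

q(10) = 8, then p(8) = 3; composing gives (p ∘ q)(10) = 3.

3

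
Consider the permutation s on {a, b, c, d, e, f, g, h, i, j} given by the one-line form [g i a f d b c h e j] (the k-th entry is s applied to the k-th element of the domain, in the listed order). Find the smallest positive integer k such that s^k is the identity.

15

Decomposing into disjoint cycles gives cycle lengths 5, 3, 1, 1.
Since disjoint cycles commute, ord(s) = lcm(5, 3) = 15.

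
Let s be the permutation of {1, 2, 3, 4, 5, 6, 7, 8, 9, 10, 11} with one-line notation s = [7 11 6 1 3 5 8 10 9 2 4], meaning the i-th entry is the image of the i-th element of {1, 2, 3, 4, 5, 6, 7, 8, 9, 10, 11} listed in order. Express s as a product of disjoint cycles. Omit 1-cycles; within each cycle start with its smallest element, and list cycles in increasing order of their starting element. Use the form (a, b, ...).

(1, 7, 8, 10, 2, 11, 4)(3, 6, 5)

Iterating s from 1 gives 1 → 7 → 8 → 10 → 2 → 11 → 4 → 1; that is the 7-cycle (1, 7, 8, 10, 2, 11, 4).
Continuing from each remaining unvisited element yields (1, 7, 8, 10, 2, 11, 4)(3, 6, 5).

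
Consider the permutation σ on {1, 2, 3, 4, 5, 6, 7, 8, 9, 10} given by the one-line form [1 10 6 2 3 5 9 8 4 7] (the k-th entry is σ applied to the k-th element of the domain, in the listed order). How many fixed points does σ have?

2

The fixed points (elements with σ(x) = x) are {1, 8}, so there are 2.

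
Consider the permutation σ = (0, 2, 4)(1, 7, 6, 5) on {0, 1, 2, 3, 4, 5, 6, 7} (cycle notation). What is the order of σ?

The disjoint cycles have lengths 4, 3, 1.
The order is lcm(4, 3) = 12.

12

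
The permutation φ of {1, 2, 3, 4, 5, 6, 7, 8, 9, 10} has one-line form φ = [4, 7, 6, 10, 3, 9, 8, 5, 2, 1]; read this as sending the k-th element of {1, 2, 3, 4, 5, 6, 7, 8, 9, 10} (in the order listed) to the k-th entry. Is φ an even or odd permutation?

even

In disjoint-cycle form the cycle lengths are 7, 3.
A cycle is odd iff its length is even; φ has 0 even-length cycles, so sgn(φ) = (−1)^0 and φ is even.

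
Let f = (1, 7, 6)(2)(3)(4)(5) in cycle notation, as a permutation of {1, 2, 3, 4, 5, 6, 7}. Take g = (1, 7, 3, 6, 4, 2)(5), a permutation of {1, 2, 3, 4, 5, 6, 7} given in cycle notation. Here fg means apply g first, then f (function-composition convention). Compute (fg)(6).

First apply g: g(6) = 4, then f(4) = 4. Thus (fg)(6) = 4.

4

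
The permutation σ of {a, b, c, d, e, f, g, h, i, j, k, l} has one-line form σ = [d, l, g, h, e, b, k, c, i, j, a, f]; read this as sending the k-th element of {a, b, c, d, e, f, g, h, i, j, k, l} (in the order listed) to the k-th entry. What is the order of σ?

Writing σ as disjoint cycles, the cycle lengths are 6, 3, 1, 1, 1.
The order is lcm(6, 3) = 6.

6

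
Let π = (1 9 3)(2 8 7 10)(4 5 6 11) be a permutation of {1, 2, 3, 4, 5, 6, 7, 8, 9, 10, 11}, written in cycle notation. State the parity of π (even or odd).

even

The cycle lengths are 4, 4, 3.
A cycle is odd iff its length is even; π has 2 even-length cycles, so sgn(π) = (−1)^2 and π is even.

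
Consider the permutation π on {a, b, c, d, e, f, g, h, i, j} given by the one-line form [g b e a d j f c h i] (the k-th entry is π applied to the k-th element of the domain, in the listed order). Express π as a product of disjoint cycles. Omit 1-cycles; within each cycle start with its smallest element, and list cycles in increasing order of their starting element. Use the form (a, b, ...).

From a: a → g → f → j → i → h → c → e → d → a, closing the cycle (a, g, f, j, i, h, c, e, d).
Repeating from the next unused element and collecting all non-trivial cycles gives (a, g, f, j, i, h, c, e, d).

(a, g, f, j, i, h, c, e, d)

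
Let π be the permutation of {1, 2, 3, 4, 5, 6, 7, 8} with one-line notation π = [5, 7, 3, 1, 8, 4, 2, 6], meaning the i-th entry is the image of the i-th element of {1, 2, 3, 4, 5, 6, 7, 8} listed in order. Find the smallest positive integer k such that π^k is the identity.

10

Writing π as disjoint cycles, the cycle lengths are 5, 2, 1.
Since disjoint cycles commute, ord(π) = lcm(5, 2) = 10.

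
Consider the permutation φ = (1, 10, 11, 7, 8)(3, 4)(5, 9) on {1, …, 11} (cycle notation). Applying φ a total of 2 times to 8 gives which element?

8 lies in the 5-cycle (1, 10, 11, 7, 8).
Advancing 2 steps from 8: 8 → 1 → 10.

10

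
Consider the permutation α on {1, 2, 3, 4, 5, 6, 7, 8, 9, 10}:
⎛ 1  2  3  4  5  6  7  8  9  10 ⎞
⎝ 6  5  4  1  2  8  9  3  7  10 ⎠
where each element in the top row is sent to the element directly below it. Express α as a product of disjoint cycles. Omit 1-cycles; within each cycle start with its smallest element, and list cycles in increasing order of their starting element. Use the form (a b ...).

(1 6 8 3 4)(2 5)(7 9)

Start at 1 and follow images: 1 → 6 → 8 → 3 → 4 → 1, giving the cycle (1 6 8 3 4).
Continuing from each remaining unvisited element yields (1 6 8 3 4)(2 5)(7 9).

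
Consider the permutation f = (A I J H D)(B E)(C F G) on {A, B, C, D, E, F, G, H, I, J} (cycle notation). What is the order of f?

The disjoint cycles have lengths 5, 3, 2.
Since disjoint cycles commute, ord(f) = lcm(5, 3, 2) = 30.

30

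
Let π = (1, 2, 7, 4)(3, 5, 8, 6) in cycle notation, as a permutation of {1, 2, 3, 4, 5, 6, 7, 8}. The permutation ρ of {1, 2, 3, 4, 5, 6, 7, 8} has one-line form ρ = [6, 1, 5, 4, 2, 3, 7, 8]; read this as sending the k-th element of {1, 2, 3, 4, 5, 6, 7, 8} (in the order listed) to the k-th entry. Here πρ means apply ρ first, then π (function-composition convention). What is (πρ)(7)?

4

(πρ)(7) = π(ρ(7)). ρ(7) = 7, then π(7) = 4. So (πρ)(7) = 4.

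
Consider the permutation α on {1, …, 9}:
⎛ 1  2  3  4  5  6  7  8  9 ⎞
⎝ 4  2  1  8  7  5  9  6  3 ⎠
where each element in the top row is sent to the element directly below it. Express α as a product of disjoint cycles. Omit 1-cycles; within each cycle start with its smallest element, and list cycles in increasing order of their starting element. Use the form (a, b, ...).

(1, 4, 8, 6, 5, 7, 9, 3)

Start at 1 and follow images: 1 → 4 → 8 → 6 → 5 → 7 → 9 → 3 → 1, giving the cycle (1, 4, 8, 6, 5, 7, 9, 3).
Repeating from the next unused element and collecting all non-trivial cycles gives (1, 4, 8, 6, 5, 7, 9, 3).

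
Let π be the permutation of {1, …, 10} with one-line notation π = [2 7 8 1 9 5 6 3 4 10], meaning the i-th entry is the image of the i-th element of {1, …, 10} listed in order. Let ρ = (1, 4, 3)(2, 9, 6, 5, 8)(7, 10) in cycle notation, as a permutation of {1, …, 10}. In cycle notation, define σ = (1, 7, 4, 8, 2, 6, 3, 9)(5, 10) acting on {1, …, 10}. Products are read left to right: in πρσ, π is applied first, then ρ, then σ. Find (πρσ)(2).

Chase 2: π(2) = 7; ρ(7) = 10; σ(10) = 5. Hence (πρσ)(2) = 5.

5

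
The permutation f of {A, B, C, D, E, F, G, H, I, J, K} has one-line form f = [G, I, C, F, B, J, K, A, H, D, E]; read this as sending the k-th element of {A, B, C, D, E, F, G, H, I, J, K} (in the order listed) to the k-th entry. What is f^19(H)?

B

Tracing H → A → … returns to H after 7 steps, so H lies in a 7-cycle (A G K E B I H).
Powers repeat with period 7 on this cycle, and 19 mod 7 = 5, so f^19(H) = f^5(H).
Advancing 5 steps from H: H → A → G → K → E → B.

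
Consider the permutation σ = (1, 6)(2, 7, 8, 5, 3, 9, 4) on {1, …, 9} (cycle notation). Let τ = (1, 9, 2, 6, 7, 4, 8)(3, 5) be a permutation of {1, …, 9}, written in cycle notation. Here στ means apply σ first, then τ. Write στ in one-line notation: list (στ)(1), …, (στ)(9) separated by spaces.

(στ)(x) = τ(σ(x)). Computing each image: τ(σ(1)) = τ(6) = 7, τ(σ(2)) = τ(7) = 4, τ(σ(3)) = τ(9) = 2, τ(σ(4)) = τ(2) = 6, τ(σ(5)) = τ(3) = 5, τ(σ(6)) = τ(1) = 9, τ(σ(7)) = τ(8) = 1, τ(σ(8)) = τ(5) = 3, τ(σ(9)) = τ(4) = 8.
Hence στ = [7 4 2 6 5 9 1 3 8].

7 4 2 6 5 9 1 3 8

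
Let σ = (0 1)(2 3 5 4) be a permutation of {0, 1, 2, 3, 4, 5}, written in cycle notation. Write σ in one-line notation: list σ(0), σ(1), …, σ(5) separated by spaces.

Image by image: 0→1, 1→0, 2→3, 3→5, 4→2, 5→4.
Listing these in domain order gives 1 0 3 5 2 4.

1 0 3 5 2 4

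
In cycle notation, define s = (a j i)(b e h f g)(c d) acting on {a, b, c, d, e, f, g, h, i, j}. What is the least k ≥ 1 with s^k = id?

30

The disjoint cycles have lengths 5, 3, 2.
The order of s is the least common multiple of its cycle lengths: lcm(5, 3, 2) = 30.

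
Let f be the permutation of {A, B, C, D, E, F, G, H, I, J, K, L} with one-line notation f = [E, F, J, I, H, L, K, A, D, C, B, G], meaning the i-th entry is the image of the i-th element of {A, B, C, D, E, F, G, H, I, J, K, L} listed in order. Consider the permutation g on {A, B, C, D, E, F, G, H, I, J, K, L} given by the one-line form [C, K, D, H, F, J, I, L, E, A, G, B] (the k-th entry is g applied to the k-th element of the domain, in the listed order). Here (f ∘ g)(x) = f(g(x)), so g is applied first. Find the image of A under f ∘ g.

g(A) = C, then f(C) = J; composing gives (f ∘ g)(A) = J.

J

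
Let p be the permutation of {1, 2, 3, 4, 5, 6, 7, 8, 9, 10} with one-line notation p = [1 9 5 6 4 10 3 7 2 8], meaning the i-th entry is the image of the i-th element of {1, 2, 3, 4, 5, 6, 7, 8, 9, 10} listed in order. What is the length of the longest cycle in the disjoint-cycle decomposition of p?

Decomposing into disjoint cycles gives (2 9)(3 5 4 6 10 8 7); the longest has length 7.

7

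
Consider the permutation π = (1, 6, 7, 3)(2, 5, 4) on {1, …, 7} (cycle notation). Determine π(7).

In the cycle (1, 6, 7, 3), 7 is followed by 3, so π(7) = 3.

3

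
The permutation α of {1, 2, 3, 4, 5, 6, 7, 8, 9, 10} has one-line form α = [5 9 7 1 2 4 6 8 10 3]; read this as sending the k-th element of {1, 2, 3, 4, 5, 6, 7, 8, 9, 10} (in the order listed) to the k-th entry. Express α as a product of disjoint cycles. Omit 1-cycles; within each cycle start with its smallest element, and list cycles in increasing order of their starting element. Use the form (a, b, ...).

(1, 5, 2, 9, 10, 3, 7, 6, 4)

Iterating α from 1 gives 1 → 5 → 2 → 9 → 10 → 3 → 7 → 6 → 4 → 1; that is the 9-cycle (1, 5, 2, 9, 10, 3, 7, 6, 4).
Continuing from each remaining unvisited element yields (1, 5, 2, 9, 10, 3, 7, 6, 4).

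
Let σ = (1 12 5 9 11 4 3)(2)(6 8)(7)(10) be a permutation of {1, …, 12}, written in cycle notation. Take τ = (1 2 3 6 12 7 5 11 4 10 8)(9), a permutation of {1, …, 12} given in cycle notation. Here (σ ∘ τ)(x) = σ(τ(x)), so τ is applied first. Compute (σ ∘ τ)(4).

10

First apply τ: τ(4) = 10, then σ(10) = 10. Thus (σ ∘ τ)(4) = 10.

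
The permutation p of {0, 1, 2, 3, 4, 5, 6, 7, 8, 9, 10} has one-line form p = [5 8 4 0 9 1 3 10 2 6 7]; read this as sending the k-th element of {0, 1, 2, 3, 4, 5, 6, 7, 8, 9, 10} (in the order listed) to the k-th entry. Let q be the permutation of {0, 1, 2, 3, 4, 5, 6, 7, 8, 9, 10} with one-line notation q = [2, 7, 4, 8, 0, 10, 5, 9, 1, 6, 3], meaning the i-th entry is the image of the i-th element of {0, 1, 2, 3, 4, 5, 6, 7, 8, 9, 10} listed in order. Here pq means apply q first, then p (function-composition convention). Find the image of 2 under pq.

9

(pq)(2) = p(q(2)). q(2) = 4, then p(4) = 9. So (pq)(2) = 9.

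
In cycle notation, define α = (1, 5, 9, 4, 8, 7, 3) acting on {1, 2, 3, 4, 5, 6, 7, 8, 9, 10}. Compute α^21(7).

7

7 lies in the 7-cycle (1, 5, 9, 4, 8, 7, 3).
Since the cycle has length 7, α^21 acts on it the same as α^0 (21 mod 7 = 0).
So α^21(7) = 7.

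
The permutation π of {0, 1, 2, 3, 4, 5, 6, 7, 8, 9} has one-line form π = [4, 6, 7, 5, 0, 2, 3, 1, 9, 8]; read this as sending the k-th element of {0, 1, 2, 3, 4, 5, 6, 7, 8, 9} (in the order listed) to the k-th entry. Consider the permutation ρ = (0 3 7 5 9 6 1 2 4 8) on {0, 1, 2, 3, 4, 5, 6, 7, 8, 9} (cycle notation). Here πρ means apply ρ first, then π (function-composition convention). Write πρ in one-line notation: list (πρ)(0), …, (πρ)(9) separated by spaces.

5 7 0 1 9 8 6 2 4 3

Chase each element through ρ then π: 0 → 3 → 5; 1 → 2 → 7; 2 → 4 → 0; 3 → 7 → 1; 4 → 8 → 9; 5 → 9 → 8; 6 → 1 → 6; 7 → 5 → 2; 8 → 0 → 4; 9 → 6 → 3.
So πρ in one-line form is 5 7 0 1 9 8 6 2 4 3.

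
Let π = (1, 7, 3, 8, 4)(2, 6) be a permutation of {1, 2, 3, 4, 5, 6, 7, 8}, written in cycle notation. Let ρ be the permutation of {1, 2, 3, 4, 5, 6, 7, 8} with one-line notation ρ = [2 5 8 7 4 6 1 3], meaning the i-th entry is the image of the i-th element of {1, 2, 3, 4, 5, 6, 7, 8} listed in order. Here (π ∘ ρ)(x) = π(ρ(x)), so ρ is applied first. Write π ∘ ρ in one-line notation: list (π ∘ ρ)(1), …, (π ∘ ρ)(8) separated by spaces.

For each element, apply ρ then π: 1 → 2 → 6; 2 → 5 → 5; 3 → 8 → 4; 4 → 7 → 3; 5 → 4 → 1; 6 → 6 → 2; 7 → 1 → 7; 8 → 3 → 8.
So π ∘ ρ in one-line form is 6 5 4 3 1 2 7 8.

6 5 4 3 1 2 7 8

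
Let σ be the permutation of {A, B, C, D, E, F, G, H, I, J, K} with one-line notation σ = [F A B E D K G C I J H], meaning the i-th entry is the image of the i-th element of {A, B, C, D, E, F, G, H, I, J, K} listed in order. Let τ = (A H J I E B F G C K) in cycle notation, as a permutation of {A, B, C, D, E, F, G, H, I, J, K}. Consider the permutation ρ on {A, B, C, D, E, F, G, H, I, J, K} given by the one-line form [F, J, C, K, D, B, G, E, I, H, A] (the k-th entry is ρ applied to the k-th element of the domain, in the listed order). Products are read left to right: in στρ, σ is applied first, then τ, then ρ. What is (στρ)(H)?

A

Apply the permutations in order: σ(H) = C, then τ(C) = K, then ρ(K) = A. So (στρ)(H) = A.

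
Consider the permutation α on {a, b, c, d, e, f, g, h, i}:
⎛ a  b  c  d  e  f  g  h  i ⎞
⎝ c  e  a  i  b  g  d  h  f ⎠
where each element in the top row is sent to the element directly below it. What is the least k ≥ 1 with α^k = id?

Decomposing into disjoint cycles gives cycle lengths 4, 2, 2, 1.
Since disjoint cycles commute, ord(α) = lcm(4, 2, 2) = 4.

4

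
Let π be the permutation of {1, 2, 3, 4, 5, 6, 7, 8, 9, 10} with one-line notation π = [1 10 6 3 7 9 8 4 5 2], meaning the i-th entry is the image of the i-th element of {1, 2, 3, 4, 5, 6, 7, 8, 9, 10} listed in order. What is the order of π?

14

Decomposing into disjoint cycles gives cycle lengths 7, 2, 1.
Since disjoint cycles commute, ord(π) = lcm(7, 2) = 14.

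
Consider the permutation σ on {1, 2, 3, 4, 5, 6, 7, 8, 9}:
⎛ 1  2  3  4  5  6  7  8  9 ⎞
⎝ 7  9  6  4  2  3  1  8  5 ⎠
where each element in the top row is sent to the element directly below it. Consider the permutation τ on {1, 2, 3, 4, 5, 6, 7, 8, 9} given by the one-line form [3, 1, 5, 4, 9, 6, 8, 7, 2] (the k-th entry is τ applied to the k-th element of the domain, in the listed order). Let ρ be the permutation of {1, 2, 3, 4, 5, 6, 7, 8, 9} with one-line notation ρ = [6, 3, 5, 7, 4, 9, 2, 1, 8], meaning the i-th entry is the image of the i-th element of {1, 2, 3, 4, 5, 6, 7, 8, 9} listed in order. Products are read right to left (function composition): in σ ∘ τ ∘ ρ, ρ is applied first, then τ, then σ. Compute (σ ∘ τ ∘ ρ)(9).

1

(σ ∘ τ ∘ ρ)(9) = σ(τ(ρ(9))). ρ(9) = 8, then τ(8) = 7, then σ(7) = 1, so the result is 1.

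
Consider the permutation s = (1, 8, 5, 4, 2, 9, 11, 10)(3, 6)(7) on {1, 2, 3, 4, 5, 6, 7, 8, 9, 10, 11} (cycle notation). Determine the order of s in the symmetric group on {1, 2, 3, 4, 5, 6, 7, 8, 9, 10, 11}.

8

The disjoint cycles have lengths 8, 2, 1.
The order is lcm(8, 2) = 8.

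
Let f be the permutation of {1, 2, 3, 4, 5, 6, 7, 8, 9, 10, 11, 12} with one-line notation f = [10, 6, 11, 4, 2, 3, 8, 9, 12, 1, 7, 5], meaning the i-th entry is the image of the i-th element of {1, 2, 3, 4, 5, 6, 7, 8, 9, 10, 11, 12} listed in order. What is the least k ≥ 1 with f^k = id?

The disjoint-cycle form of f has cycle lengths 9, 2, 1.
Since disjoint cycles commute, ord(f) = lcm(9, 2) = 18.

18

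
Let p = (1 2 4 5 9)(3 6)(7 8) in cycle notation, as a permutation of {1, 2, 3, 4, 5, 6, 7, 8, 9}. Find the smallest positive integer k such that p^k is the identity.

10

The cycle type of p is (5, 2, 2).
The order is lcm(5, 2, 2) = 10.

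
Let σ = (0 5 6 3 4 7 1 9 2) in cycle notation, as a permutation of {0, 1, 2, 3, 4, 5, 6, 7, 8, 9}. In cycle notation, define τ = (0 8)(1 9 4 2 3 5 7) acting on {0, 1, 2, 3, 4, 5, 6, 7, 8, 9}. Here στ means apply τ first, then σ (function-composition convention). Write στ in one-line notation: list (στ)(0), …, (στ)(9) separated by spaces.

Chase each element through τ then σ: 0 → 8 → 8; 1 → 9 → 2; 2 → 3 → 4; 3 → 5 → 6; 4 → 2 → 0; 5 → 7 → 1; 6 → 6 → 3; 7 → 1 → 9; 8 → 0 → 5; 9 → 4 → 7.
Collecting the images, στ = [8 2 4 6 0 1 3 9 5 7].

8 2 4 6 0 1 3 9 5 7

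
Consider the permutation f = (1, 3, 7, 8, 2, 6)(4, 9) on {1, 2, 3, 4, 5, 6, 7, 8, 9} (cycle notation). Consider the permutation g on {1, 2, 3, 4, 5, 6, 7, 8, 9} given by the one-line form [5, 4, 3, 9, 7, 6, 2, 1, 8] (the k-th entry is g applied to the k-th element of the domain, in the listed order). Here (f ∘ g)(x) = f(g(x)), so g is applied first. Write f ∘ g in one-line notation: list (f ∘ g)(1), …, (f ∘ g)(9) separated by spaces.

5 9 7 4 8 1 6 3 2

(f ∘ g)(x) = f(g(x)). Computing each image: f(g(1)) = f(5) = 5, f(g(2)) = f(4) = 9, f(g(3)) = f(3) = 7, f(g(4)) = f(9) = 4, f(g(5)) = f(7) = 8, f(g(6)) = f(6) = 1, f(g(7)) = f(2) = 6, f(g(8)) = f(1) = 3, f(g(9)) = f(8) = 2.
Hence f ∘ g = [5 9 7 4 8 1 6 3 2].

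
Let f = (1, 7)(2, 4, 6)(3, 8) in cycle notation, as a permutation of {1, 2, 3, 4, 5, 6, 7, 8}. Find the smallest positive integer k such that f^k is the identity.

6

The disjoint cycles have lengths 3, 2, 2, 1.
The order is lcm(3, 2, 2) = 6.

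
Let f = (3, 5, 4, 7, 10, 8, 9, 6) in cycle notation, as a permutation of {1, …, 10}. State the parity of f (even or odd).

The cycle lengths are 8, 1, 1.
A cycle of length ℓ contributes ℓ−1 transpositions, so f is a product of 7 transpositions — odd.

odd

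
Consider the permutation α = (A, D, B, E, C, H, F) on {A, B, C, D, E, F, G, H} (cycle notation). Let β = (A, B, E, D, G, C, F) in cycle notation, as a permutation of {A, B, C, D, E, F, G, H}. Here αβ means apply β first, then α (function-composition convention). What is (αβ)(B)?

C

(αβ)(B) = α(β(B)). β(B) = E, then α(E) = C. So (αβ)(B) = C.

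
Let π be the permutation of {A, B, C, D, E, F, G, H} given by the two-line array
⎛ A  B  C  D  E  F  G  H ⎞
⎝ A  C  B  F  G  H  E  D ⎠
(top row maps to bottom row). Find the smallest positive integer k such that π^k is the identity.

Decomposing into disjoint cycles gives cycle lengths 3, 2, 2, 1.
The order of π is the least common multiple of its cycle lengths: lcm(3, 2, 2) = 6.

6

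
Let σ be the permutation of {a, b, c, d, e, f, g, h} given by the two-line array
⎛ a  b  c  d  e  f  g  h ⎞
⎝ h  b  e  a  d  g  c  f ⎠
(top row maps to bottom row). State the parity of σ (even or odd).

In disjoint-cycle form the cycle lengths are 7, 1.
A cycle is odd iff its length is even; σ has 0 even-length cycles, so sgn(σ) = (−1)^0 and σ is even.

even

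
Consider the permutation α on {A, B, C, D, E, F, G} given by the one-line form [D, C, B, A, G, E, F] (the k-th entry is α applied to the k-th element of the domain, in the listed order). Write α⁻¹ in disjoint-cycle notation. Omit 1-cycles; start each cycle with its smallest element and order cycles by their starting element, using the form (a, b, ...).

(A, D)(B, C)(E, F, G)

The cycle decomposition of α is (A, D)(B, C)(E, G, F).
Reversing each cycle (and rotating so the smallest element leads) gives α⁻¹ = (A, D)(B, C)(E, F, G).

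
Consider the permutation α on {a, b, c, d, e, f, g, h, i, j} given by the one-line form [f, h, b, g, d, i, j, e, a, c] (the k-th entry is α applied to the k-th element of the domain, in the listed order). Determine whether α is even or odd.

In disjoint-cycle form the cycle lengths are 7, 3.
A cycle of length ℓ contributes ℓ−1 transpositions, so α is a product of 6 + 2 = 8 transpositions — even.

even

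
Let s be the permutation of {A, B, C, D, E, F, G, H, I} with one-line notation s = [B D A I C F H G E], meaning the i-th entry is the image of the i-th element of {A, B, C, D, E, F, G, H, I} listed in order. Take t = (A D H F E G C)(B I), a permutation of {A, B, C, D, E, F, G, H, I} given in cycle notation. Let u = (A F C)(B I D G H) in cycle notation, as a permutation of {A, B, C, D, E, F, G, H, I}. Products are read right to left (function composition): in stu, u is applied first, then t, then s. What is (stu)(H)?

E

Chase H: u(H) = B; t(B) = I; s(I) = E. Hence (stu)(H) = E.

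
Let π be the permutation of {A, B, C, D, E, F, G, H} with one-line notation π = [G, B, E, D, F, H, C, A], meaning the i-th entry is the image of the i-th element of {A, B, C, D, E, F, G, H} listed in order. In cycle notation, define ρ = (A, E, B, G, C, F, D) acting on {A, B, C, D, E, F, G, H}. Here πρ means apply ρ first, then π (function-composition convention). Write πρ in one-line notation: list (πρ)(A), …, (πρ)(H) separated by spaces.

(πρ)(x) = π(ρ(x)). Computing each image: π(ρ(A)) = π(E) = F, π(ρ(B)) = π(G) = C, π(ρ(C)) = π(F) = H, π(ρ(D)) = π(A) = G, π(ρ(E)) = π(B) = B, π(ρ(F)) = π(D) = D, π(ρ(G)) = π(C) = E, π(ρ(H)) = π(H) = A.
Hence πρ = [F C H G B D E A].

F C H G B D E A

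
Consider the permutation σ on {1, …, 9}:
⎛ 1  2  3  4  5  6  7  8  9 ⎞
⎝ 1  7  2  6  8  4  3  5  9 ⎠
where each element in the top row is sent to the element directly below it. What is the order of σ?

Writing σ as disjoint cycles, the cycle lengths are 3, 2, 2, 1, 1.
The order of σ is the least common multiple of its cycle lengths: lcm(3, 2, 2) = 6.

6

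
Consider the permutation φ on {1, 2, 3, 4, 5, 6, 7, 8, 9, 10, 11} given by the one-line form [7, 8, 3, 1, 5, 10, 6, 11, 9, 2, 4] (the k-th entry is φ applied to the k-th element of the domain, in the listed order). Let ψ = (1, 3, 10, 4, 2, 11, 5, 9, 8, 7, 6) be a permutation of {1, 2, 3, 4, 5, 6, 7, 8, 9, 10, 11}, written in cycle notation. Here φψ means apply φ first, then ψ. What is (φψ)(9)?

8

(φψ)(9) = ψ(φ(9)). φ(9) = 9, then ψ(9) = 8. So (φψ)(9) = 8.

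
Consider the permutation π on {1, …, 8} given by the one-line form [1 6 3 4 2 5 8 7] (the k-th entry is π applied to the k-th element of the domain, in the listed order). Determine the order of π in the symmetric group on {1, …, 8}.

6

The disjoint-cycle form of π has cycle lengths 3, 2, 1, 1, 1.
Since disjoint cycles commute, ord(π) = lcm(3, 2) = 6.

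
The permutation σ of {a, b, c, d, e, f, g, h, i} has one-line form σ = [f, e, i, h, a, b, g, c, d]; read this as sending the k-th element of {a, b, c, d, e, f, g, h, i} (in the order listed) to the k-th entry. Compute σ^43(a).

e

Tracing a → f → … returns to a after 4 steps, so a lies in a 4-cycle (a, f, b, e).
Powers repeat with period 4 on this cycle, and 43 mod 4 = 3, so σ^43(a) = σ^3(a).
Stepping 3 places around the cycle: a → f → b → e.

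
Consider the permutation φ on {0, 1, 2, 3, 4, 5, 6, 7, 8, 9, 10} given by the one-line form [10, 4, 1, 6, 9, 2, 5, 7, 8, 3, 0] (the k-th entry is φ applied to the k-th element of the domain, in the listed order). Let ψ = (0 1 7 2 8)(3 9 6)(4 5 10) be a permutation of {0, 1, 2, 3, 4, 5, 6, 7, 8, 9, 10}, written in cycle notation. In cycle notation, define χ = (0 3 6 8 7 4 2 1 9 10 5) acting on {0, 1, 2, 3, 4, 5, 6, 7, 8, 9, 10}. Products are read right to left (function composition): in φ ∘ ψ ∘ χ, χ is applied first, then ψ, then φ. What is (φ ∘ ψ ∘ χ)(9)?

(φ ∘ ψ ∘ χ)(9) = φ(ψ(χ(9))). χ(9) = 10, then ψ(10) = 4, then φ(4) = 9, so the result is 9.

9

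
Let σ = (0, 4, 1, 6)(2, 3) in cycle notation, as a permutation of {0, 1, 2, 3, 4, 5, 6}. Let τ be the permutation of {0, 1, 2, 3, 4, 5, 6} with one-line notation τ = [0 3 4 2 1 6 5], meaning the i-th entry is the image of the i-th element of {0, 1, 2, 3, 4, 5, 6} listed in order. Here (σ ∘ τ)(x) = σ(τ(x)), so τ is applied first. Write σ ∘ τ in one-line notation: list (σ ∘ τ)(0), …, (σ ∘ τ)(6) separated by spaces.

Chase each element through τ then σ: 0 → 0 → 4; 1 → 3 → 2; 2 → 4 → 1; 3 → 2 → 3; 4 → 1 → 6; 5 → 6 → 0; 6 → 5 → 5.
Collecting the images, σ ∘ τ = [4 2 1 3 6 0 5].

4 2 1 3 6 0 5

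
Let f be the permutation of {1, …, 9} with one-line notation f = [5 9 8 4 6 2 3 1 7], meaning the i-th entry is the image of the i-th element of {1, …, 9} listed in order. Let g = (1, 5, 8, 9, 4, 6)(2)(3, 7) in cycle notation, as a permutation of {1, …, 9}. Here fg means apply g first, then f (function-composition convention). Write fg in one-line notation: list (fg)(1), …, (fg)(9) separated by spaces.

6 9 3 2 1 5 8 7 4

(fg)(x) = f(g(x)). Computing each image: f(g(1)) = f(5) = 6, f(g(2)) = f(2) = 9, f(g(3)) = f(7) = 3, f(g(4)) = f(6) = 2, f(g(5)) = f(8) = 1, f(g(6)) = f(1) = 5, f(g(7)) = f(3) = 8, f(g(8)) = f(9) = 7, f(g(9)) = f(4) = 4.
Hence fg = [6 9 3 2 1 5 8 7 4].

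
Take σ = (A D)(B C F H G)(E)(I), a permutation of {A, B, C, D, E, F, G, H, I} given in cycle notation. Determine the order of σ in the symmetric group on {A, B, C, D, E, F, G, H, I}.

10

The cycle type of σ is (5, 2, 1, 1).
The order of σ is the least common multiple of its cycle lengths: lcm(5, 2) = 10.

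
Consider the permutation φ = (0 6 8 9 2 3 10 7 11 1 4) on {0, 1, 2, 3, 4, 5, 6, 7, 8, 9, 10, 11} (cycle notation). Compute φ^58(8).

8 lies in the 11-cycle (0 6 8 9 2 3 10 7 11 1 4).
Since the cycle has length 11, φ^58 acts on it the same as φ^3 (58 mod 11 = 3).
Advancing 3 steps from 8: 8 → 9 → 2 → 3.

3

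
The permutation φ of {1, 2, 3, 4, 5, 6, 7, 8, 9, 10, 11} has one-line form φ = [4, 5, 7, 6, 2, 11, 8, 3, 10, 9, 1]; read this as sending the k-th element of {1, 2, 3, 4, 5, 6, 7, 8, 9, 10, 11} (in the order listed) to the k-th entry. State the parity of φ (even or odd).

In disjoint-cycle form the cycle lengths are 4, 3, 2, 2.
A cycle is odd iff its length is even; φ has 3 even-length cycles, so sgn(φ) = (−1)^3 and φ is odd.

odd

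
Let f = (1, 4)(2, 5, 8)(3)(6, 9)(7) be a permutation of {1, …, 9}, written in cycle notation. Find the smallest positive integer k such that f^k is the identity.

The disjoint cycles have lengths 3, 2, 2, 1, 1.
The order is lcm(3, 2, 2) = 6.

6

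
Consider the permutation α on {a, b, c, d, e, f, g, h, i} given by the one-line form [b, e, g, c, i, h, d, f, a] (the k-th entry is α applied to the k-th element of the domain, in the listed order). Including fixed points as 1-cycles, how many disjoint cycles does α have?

3

The cycle decomposition is (a b e i)(c g d)(f h), which has 3 cycles (counting 1-cycles).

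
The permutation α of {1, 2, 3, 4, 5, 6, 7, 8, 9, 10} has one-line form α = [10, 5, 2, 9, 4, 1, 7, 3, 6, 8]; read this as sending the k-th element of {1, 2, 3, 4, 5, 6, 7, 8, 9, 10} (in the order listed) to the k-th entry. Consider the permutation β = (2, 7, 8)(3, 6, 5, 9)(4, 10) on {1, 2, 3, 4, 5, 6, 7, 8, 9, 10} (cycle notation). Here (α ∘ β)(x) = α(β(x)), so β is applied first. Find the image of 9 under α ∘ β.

2

β(9) = 3, then α(3) = 2; composing gives (α ∘ β)(9) = 2.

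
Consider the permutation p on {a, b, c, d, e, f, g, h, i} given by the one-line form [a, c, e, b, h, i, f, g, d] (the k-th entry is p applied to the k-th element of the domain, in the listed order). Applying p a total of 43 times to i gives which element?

c

Tracing i → d → … returns to i after 8 steps, so i lies in an 8-cycle (b c e h g f i d).
Powers repeat with period 8 on this cycle, and 43 mod 8 = 3, so p^43(i) = p^3(i).
Stepping 3 places around the cycle: i → d → b → c.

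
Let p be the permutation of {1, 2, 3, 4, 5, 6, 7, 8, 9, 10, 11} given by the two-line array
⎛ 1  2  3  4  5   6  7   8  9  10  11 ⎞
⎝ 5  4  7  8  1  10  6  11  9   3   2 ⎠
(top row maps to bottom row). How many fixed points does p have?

1

The fixed points (elements with p(x) = x) are {9}, so there is 1.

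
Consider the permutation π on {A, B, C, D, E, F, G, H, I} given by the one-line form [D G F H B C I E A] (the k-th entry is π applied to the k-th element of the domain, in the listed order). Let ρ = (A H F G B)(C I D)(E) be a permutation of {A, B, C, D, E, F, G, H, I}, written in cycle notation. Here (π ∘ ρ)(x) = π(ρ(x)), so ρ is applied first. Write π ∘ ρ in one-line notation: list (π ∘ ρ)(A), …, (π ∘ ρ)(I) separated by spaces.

E D A F B I G C H

Chase each element through ρ then π: A → H → E; B → A → D; C → I → A; D → C → F; E → E → B; F → G → I; G → B → G; H → F → C; I → D → H.
Collecting the images, π ∘ ρ = [E D A F B I G C H].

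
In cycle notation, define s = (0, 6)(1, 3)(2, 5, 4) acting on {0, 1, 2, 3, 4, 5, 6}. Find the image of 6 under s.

0

6 appears in (0, 6); the next entry (wrapping around) is 0.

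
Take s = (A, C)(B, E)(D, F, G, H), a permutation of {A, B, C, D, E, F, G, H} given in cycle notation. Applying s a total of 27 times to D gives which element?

D lies in the 4-cycle (D, F, G, H).
On a 4-cycle, s^4 is the identity, so s^27 = s^3 there (27 ≡ 3 mod 4).
Stepping 3 places around the cycle: D → F → G → H.

H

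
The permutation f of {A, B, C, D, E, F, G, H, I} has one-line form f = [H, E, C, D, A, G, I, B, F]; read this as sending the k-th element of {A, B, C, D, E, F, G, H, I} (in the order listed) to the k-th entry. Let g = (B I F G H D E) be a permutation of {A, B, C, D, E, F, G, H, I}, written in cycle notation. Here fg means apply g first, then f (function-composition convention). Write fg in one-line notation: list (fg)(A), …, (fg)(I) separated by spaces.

H F C A E I B D G

For each element, apply g then f: A → A → H; B → I → F; C → C → C; D → E → A; E → B → E; F → G → I; G → H → B; H → D → D; I → F → G.
Collecting the images, fg = [H F C A E I B D G].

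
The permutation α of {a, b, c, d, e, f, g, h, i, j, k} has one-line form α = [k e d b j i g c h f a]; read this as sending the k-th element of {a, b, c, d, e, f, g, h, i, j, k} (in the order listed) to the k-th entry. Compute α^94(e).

Tracing e → j → … returns to e after 8 steps, so e lies in an 8-cycle (b, e, j, f, i, h, c, d).
On an 8-cycle, α^8 is the identity, so α^94 = α^6 there (94 ≡ 6 mod 8).
Advancing 6 steps from e: e → j → f → i → h → c → d.

d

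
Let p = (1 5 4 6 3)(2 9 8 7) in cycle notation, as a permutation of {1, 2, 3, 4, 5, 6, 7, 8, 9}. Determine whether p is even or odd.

odd

The cycle lengths are 5, 4.
A cycle is odd iff its length is even; p has 1 even-length cycle, so sgn(p) = (−1)^1 and p is odd.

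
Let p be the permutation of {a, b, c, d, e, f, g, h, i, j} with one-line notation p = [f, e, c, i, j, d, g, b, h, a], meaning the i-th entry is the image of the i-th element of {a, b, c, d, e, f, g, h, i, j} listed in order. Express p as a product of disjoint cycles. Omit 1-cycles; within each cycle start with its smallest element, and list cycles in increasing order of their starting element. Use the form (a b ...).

Start at a and follow images: a → f → d → i → h → b → e → j → a, giving the cycle (a f d i h b e j).
Continuing from each remaining unvisited element yields (a f d i h b e j).

(a f d i h b e j)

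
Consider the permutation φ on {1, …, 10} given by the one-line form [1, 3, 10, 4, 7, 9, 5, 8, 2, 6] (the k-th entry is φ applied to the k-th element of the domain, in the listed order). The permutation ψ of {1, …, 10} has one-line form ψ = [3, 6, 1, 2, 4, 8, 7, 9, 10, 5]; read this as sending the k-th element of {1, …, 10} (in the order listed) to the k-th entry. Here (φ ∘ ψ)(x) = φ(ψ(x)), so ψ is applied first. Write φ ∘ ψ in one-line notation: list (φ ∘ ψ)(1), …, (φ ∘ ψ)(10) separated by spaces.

For each element, apply ψ then φ: 1 → 3 → 10; 2 → 6 → 9; 3 → 1 → 1; 4 → 2 → 3; 5 → 4 → 4; 6 → 8 → 8; 7 → 7 → 5; 8 → 9 → 2; 9 → 10 → 6; 10 → 5 → 7.
So φ ∘ ψ in one-line form is 10 9 1 3 4 8 5 2 6 7.

10 9 1 3 4 8 5 2 6 7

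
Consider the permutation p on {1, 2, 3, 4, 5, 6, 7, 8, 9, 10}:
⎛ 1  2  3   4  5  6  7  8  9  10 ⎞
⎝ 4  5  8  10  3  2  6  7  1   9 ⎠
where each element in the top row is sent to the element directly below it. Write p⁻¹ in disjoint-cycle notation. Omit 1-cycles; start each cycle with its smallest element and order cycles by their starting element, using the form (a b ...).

(1 9 10 4)(2 6 7 8 3 5)

First write p in disjoint cycles: (1 4 10 9)(2 5 3 8 7 6).
Reversing each cycle (and rotating so the smallest element leads) gives p⁻¹ = (1 9 10 4)(2 6 7 8 3 5).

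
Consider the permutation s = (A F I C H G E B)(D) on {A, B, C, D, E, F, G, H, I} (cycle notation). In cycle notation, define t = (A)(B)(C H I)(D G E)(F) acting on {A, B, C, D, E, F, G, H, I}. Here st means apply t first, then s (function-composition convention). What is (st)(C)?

First apply t: t(C) = H, then s(H) = G. Thus (st)(C) = G.

G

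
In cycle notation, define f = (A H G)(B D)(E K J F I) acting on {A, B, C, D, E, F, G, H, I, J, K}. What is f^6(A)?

A lies in the 3-cycle (A H G).
On a 3-cycle, f^3 is the identity, so f^6 = f^0 there (6 ≡ 0 mod 3).
So f^6(A) = A.

A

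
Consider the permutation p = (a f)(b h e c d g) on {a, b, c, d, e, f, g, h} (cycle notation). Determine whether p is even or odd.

The cycle lengths are 6, 2.
A cycle of length ℓ contributes ℓ−1 transpositions, so p is a product of 5 + 1 = 6 transpositions — even.

even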